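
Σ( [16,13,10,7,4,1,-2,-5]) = 16 + 13 + 10 + 7 + 4 + 1 + (-2) + (-5)
= 44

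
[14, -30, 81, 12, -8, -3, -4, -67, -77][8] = -77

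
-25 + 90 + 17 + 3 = 85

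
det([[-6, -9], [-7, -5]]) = (-6)*(-5) - (-9)*(-7)
= -33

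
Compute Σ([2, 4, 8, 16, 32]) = 62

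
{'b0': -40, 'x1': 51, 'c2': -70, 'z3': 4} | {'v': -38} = {'b0': -40, 'x1': 51, 'c2': -70, 'z3': 4, 'v': -38}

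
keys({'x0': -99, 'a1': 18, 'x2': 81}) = ['x0', 'a1', 'x2']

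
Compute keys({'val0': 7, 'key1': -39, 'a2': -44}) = ['val0', 'key1', 'a2']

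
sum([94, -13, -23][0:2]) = 81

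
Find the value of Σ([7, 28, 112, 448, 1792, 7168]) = 7 + 28 + 112 + 448 + 1792 + 7168
= 9555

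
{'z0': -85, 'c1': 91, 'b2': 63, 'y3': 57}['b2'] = 63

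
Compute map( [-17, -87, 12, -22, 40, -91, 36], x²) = [289, 7569, 144, 484, 1600, 8281, 1296]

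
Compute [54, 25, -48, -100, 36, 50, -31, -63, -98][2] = -48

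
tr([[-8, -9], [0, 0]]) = diagonal: (-8) + 0
= -8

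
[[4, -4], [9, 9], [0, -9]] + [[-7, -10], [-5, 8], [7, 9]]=[[-3, -14], [4, 17], [7, 0]]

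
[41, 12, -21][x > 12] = keep x where x > 12: 41✓, 12✗, -21✗
= [41]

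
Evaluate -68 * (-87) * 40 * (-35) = -8282400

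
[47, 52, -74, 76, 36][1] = 52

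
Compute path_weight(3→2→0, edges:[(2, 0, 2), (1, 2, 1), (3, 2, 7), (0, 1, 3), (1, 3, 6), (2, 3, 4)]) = w(3→2)=7 + w(2→0)=2
= 9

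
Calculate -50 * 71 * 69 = -244950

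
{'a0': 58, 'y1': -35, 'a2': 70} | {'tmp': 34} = {'a0': 58, 'y1': -35, 'a2': 70, 'tmp': 34}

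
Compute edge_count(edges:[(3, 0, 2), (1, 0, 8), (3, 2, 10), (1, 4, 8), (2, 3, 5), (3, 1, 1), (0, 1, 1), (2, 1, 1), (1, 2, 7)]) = 9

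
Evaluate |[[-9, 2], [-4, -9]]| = (-9)*(-9) - (2)*(-4)
= 89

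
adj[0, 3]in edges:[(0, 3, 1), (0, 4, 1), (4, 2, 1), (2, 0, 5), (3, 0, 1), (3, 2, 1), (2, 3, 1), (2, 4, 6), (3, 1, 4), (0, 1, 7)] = 1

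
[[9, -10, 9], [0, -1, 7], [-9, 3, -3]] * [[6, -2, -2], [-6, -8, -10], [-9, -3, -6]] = [[33, 35, 28], [-57, -13, -32], [-45, 3, 6]]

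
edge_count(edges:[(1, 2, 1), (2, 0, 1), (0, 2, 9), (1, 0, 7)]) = 4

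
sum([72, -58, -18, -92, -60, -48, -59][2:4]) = slice → [-18, -92]
(-18) + (-92)
= -110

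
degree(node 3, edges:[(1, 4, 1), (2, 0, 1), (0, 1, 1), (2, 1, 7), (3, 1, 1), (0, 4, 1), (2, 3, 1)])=2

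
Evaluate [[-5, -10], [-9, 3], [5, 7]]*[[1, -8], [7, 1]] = [[-75, 30], [12, 75], [54, -33]]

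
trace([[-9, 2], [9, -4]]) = -13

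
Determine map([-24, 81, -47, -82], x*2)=-24*2=-48, 81*2=162, -47*2=-94, -82*2=-164
= [-48, 162, -94, -164]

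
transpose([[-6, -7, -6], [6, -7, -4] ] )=[[-6, 6], [-7, -7], [-6, -4]]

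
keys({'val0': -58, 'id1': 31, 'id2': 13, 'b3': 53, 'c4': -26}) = ['val0', 'id1', 'id2', 'b3', 'c4']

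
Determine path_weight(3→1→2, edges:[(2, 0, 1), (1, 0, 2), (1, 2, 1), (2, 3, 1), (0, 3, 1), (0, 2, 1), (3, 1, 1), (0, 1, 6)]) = 2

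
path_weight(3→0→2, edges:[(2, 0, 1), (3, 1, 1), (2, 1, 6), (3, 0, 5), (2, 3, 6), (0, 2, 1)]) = w(3→0)=5 + w(0→2)=1
= 6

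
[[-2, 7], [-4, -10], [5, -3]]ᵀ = [[-2, -4, 5], [7, -10, -3]]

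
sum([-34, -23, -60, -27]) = (-34) + (-23) + (-60) + (-27)
= -144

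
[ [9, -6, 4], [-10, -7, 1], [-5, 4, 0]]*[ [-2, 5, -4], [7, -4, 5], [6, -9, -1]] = [[-36, 33, -70], [-23, -31, 4], [38, -41, 40]]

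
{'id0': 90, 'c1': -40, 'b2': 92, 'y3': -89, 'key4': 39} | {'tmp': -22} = {'id0': 90, 'c1': -40, 'b2': 92, 'y3': -89, 'key4': 39, 'tmp': -22}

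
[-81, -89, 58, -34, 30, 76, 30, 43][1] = -89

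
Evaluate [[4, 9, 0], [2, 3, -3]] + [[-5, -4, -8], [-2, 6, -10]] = [[-1, 5, -8], [0, 9, -13]]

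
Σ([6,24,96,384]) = 510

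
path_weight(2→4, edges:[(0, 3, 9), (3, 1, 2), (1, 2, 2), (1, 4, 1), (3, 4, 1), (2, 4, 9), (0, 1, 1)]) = 9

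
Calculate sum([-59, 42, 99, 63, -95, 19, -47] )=22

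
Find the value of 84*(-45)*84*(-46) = 14605920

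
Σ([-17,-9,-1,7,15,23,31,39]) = (-17) + (-9) + (-1) + 7 + 15 + 23 + 31 + 39
= 88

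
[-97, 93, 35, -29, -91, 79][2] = 35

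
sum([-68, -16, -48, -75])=(-68) + (-16) + (-48) + (-75)
= -207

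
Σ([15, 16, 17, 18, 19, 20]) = 105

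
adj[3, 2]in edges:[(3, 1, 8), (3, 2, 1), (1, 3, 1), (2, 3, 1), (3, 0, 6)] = 1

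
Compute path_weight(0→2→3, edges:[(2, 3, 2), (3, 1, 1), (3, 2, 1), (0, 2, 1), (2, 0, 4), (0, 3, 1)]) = w(0→2)=1 + w(2→3)=2
= 3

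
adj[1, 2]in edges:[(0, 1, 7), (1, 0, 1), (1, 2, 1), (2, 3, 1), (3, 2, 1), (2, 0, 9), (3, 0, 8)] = 1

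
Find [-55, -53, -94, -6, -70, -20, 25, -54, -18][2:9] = [-94, -6, -70, -20, 25, -54, -18]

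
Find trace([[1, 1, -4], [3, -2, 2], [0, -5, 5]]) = diagonal: 1 + (-2) + 5
= 4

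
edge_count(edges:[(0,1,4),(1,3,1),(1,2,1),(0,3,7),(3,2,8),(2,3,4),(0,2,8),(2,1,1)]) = 8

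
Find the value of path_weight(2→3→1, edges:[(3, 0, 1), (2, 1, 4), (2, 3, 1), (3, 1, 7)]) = w(2→3)=1 + w(3→1)=7
= 8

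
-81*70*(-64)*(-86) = -31207680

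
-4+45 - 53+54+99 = 141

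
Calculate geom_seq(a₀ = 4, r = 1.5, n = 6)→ [4.0, 6.0, 9.0, 13.5, 20.25, 30.375]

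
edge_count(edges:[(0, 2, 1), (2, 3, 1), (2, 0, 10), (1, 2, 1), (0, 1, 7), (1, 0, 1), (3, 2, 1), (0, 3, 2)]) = 8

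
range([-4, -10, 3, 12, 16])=26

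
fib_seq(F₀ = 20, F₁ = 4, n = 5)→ F_2 = F_1 + F_0 = 24
F_3 = F_2 + F_1 = 28
F_4 = F_3 + F_2 = 52
= [20, 4, 24, 28, 52]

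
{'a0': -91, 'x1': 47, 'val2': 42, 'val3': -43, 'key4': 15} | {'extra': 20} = {'a0': -91, 'x1': 47, 'val2': 42, 'val3': -43, 'key4': 15, 'extra': 20}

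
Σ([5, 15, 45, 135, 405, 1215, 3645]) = 5 + 15 + 45 + 135 + 405 + 1215 + 3645
= 5465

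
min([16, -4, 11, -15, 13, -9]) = -15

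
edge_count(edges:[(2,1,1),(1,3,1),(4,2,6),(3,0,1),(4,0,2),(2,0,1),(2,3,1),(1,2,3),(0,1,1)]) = 9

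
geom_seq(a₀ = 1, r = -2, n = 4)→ a_0 = 1*(-2)^0 = 1
a_1 = 1*(-2)^1 = -2
a_2 = 1*(-2)^2 = 4
...
= [1, -2, 4, -8]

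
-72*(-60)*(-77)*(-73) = 24282720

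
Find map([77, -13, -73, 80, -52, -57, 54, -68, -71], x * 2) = [154, -26, -146, 160, -104, -114, 108, -136, -142]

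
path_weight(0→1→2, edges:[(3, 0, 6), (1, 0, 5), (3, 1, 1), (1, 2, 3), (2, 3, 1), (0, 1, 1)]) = w(0→1)=1 + w(1→2)=3
= 4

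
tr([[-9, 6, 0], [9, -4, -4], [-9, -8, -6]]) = diagonal: (-9) + (-4) + (-6)
= -19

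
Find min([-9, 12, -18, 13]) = -18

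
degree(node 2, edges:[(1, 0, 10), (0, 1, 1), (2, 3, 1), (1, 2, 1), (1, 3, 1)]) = 2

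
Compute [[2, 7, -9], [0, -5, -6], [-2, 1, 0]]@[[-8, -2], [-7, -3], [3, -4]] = C[0][0] = (2)*(-8) + (7)*(-7) + (-9)*(3) = -92
C[0][1] = (2)*(-2) + (7)*(-3) + (-9)*(-4) = 11
C[1][0] = (0)*(-8) + (-5)*(-7) + (-6)*(3) = 17
C[1][1] = (0)*(-2) + (-5)*(-3) + (-6)*(-4) = 39
C[2][0] = (-2)*(-8) + (1)*(-7) + (0)*(3) = 9
C[2][1] = (-2)*(-2) + (1)*(-3) + (0)*(-4) = 1
= [[-92, 11], [17, 39], [9, 1]]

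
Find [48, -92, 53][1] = -92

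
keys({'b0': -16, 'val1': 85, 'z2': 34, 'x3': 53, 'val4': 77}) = ['b0', 'val1', 'z2', 'x3', 'val4']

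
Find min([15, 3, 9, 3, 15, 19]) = 3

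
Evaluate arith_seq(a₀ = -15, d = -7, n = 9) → [-15, -22, -29, -36, -43, -50, -57, -64, -71]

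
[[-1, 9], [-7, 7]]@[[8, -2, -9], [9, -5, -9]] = C[0][0] = (-1)*(8) + (9)*(9) = 73
C[0][1] = (-1)*(-2) + (9)*(-5) = -43
C[0][2] = (-1)*(-9) + (9)*(-9) = -72
C[1][0] = (-7)*(8) + (7)*(9) = 7
C[1][1] = (-7)*(-2) + (7)*(-5) = -21
C[1][2] = (-7)*(-9) + (7)*(-9) = 0
= [[73, -43, -72], [7, -21, 0]]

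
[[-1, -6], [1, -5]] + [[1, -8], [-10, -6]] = [[0, -14], [-9, -11]]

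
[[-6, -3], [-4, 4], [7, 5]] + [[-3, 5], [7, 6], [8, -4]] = [[-9, 2], [3, 10], [15, 1]]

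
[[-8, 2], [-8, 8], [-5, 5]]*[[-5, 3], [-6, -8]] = [[28, -40], [-8, -88], [-5, -55]]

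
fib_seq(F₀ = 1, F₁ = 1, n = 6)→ F_2 = F_1 + F_0 = 2
F_3 = F_2 + F_1 = 3
F_4 = F_3 + F_2 = 5
...
= [1, 1, 2, 3, 5, 8]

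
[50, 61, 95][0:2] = [50, 61]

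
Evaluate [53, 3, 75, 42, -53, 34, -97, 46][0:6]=[53, 3, 75, 42, -53, 34]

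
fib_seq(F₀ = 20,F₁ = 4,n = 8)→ F_2 = F_1 + F_0 = 24
F_3 = F_2 + F_1 = 28
F_4 = F_3 + F_2 = 52
...
= [20, 4, 24, 28, 52, 80, 132, 212]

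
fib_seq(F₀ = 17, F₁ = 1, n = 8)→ F_2 = F_1 + F_0 = 18
F_3 = F_2 + F_1 = 19
F_4 = F_3 + F_2 = 37
...
= [17, 1, 18, 19, 37, 56, 93, 149]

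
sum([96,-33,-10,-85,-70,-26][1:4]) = slice → [-33, -10, -85]
(-33) + (-10) + (-85)
= -128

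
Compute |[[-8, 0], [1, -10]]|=(-8)*(-10) - (0)*(1)
= 80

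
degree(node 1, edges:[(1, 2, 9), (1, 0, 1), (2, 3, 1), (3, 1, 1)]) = 3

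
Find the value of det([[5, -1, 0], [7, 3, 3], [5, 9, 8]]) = 26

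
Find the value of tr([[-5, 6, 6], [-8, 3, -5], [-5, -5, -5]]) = diagonal: (-5) + 3 + (-5)
= -7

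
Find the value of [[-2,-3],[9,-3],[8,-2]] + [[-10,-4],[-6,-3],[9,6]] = [[-12, -7], [3, -6], [17, 4]]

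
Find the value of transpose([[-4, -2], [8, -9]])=[[-4, 8], [-2, -9]]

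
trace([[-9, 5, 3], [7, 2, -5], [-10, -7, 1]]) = diagonal: (-9) + 2 + 1
= -6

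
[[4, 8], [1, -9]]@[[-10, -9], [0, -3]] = [[-40, -60], [-10, 18]]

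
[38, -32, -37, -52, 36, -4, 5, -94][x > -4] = keep x where x > -4: 38✓, -32✗, -37✗, -52✗, 36✓, -4✗, 5✓, -94✗
= [38, 36, 5]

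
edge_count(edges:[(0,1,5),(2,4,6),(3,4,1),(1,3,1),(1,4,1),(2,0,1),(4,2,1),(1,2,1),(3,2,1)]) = 9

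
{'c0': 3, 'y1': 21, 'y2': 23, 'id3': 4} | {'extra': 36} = {'c0': 3, 'y1': 21, 'y2': 23, 'id3': 4, 'extra': 36}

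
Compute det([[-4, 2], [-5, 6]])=-14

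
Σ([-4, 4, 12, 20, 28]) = 60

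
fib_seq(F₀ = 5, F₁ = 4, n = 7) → [5, 4, 9, 13, 22, 35, 57]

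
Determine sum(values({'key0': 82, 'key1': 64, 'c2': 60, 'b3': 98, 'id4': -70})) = 234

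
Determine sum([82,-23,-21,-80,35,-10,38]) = 21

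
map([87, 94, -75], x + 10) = 87+10=97, 94+10=104, -75+10=-65
= [97, 104, -65]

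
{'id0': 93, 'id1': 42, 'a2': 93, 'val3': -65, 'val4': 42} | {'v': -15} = {'id0': 93, 'id1': 42, 'a2': 93, 'val3': -65, 'val4': 42, 'v': -15}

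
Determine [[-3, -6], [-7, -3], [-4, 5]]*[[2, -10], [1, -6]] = C[0][0] = (-3)*(2) + (-6)*(1) = -12
C[0][1] = (-3)*(-10) + (-6)*(-6) = 66
C[1][0] = (-7)*(2) + (-3)*(1) = -17
C[1][1] = (-7)*(-10) + (-3)*(-6) = 88
C[2][0] = (-4)*(2) + (5)*(1) = -3
C[2][1] = (-4)*(-10) + (5)*(-6) = 10
= [[-12, 66], [-17, 88], [-3, 10]]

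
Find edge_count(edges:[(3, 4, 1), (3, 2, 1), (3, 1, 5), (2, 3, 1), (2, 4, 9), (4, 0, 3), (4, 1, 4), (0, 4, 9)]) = 8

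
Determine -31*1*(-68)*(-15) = -31620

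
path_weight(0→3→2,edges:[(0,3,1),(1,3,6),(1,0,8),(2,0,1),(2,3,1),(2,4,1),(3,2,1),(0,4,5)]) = 2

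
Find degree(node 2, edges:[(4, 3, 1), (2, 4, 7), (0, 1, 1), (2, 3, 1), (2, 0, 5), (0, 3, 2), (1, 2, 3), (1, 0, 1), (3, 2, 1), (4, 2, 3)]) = 6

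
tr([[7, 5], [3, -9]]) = diagonal: 7 + (-9)
= -2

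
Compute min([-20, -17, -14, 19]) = -20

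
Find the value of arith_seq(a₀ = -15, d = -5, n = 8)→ [-15, -20, -25, -30, -35, -40, -45, -50]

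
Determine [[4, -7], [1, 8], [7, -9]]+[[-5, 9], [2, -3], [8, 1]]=[[-1, 2], [3, 5], [15, -8]]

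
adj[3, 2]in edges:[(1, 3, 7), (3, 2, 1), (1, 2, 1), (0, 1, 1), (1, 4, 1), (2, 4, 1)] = 1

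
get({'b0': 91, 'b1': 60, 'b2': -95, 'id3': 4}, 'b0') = 91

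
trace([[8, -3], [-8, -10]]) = -2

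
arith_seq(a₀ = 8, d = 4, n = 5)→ [8, 12, 16, 20, 24]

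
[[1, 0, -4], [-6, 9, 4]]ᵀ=[[1, -6], [0, 9], [-4, 4]]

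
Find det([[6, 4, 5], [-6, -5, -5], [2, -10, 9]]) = (1)*(6)*det([[-5, -5], [-10, 9]]) + (-1)*(4)*det([[-6, -5], [2, 9]]) + (1)*(5)*det([[-6, -5], [2, -10]])
= -570 + 176 + 350
= -44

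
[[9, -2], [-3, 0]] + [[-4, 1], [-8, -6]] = [[5, -1], [-11, -6]]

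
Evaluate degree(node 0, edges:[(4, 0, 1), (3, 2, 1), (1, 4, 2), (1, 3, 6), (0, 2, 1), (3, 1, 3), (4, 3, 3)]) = 2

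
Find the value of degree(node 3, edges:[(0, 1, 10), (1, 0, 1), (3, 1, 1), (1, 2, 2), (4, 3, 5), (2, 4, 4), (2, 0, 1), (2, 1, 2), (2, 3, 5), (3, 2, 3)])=incident: (3,1), (4,3), (2,3), (3,2)
= 4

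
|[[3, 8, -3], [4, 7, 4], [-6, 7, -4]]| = (1)*(3)*det([[7, 4], [7, -4]]) + (-1)*(8)*det([[4, 4], [-6, -4]]) + (1)*(-3)*det([[4, 7], [-6, 7]])
= -168 + -64 + -210
= -442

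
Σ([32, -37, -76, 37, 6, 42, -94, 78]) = 32 + (-37) + (-76) + 37 + 6 + 42 + (-94) + 78
= -12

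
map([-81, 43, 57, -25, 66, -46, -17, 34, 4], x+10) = -81+10=-71, 43+10=53, 57+10=67, -25+10=-15, 66+10=76, -46+10=-36, -17+10=-7, 34+10=44, 4+10=14
= [-71, 53, 67, -15, 76, -36, -7, 44, 14]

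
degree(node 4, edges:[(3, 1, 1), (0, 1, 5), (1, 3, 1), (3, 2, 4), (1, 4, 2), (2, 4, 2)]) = 2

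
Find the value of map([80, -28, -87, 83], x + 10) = [90, -18, -77, 93]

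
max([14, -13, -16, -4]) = 14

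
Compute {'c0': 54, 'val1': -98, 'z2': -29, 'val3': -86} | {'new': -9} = {'c0': 54, 'val1': -98, 'z2': -29, 'val3': -86, 'new': -9}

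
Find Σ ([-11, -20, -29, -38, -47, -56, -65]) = -266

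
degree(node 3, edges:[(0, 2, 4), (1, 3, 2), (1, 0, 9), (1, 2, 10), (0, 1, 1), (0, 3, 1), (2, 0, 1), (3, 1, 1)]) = incident: (1,3), (0,3), (3,1)
= 3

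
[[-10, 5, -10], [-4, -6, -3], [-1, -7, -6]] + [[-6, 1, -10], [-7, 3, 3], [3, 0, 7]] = [[-16, 6, -20], [-11, -3, 0], [2, -7, 1]]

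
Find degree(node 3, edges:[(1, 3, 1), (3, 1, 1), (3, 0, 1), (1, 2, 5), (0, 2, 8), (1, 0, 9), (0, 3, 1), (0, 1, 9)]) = incident: (1,3), (3,1), (3,0), (0,3)
= 4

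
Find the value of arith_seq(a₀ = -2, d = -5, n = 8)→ [-2, -7, -12, -17, -22, -27, -32, -37]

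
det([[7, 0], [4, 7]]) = (7)*(7) - (0)*(4)
= 49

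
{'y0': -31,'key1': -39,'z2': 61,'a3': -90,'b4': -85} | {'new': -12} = {'y0': -31, 'key1': -39, 'z2': 61, 'a3': -90, 'b4': -85, 'new': -12}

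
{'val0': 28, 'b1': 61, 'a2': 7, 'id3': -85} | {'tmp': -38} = {'val0': 28, 'b1': 61, 'a2': 7, 'id3': -85, 'tmp': -38}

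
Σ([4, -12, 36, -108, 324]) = 4 + -12 + 36 + -108 + 324
= 244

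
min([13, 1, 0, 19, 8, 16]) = 0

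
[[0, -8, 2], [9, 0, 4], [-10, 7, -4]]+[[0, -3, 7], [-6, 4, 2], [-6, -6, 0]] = [[0, -11, 9], [3, 4, 6], [-16, 1, -4]]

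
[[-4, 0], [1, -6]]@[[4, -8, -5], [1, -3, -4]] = C[0][0] = (-4)*(4) + (0)*(1) = -16
C[0][1] = (-4)*(-8) + (0)*(-3) = 32
C[0][2] = (-4)*(-5) + (0)*(-4) = 20
C[1][0] = (1)*(4) + (-6)*(1) = -2
C[1][1] = (1)*(-8) + (-6)*(-3) = 10
C[1][2] = (1)*(-5) + (-6)*(-4) = 19
= [[-16, 32, 20], [-2, 10, 19]]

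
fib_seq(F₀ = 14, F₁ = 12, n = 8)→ F_2 = F_1 + F_0 = 26
F_3 = F_2 + F_1 = 38
F_4 = F_3 + F_2 = 64
...
= [14, 12, 26, 38, 64, 102, 166, 268]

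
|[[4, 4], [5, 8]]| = (4)*(8) - (4)*(5)
= 12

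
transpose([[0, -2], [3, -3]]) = [[0, 3], [-2, -3]]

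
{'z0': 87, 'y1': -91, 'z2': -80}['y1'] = -91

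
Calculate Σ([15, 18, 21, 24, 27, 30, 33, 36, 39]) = 243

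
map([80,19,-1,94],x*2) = 80*2=160, 19*2=38, -1*2=-2, 94*2=188
= [160, 38, -2, 188]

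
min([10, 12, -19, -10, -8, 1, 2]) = -19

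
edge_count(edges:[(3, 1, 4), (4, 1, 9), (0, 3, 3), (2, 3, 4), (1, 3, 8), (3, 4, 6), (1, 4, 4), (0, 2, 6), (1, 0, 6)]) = 9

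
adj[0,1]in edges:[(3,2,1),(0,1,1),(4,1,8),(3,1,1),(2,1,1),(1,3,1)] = 1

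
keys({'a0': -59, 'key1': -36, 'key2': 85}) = ['a0', 'key1', 'key2']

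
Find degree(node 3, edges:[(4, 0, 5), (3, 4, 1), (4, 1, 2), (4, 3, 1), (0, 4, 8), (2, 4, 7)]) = 2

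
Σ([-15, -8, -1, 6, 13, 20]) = 15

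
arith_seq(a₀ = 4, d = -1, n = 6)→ a_0 = 4 + 0*-1 = 4
a_1 = 4 + 1*-1 = 3
a_2 = 4 + 2*-1 = 2
...
= [4, 3, 2, 1, 0, -1]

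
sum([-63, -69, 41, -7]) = -98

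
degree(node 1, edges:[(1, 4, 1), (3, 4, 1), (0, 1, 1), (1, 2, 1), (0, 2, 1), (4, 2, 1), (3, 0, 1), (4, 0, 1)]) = incident: (1,4), (0,1), (1,2)
= 3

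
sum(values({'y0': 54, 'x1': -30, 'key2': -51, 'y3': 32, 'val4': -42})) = -37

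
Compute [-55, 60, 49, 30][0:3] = [-55, 60, 49]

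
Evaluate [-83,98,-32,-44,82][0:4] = [-83, 98, -32, -44]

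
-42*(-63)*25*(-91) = -6019650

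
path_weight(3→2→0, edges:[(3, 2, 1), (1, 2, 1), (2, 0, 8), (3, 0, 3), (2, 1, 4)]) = 9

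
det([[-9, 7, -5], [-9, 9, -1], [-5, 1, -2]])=(1)*(-9)*det([[9, -1], [1, -2]]) + (-1)*(7)*det([[-9, -1], [-5, -2]]) + (1)*(-5)*det([[-9, 9], [-5, 1]])
= 153 + -91 + -180
= -118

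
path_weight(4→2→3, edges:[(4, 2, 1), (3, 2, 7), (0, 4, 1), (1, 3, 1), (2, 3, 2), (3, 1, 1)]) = 3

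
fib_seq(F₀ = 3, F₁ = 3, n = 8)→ [3, 3, 6, 9, 15, 24, 39, 63]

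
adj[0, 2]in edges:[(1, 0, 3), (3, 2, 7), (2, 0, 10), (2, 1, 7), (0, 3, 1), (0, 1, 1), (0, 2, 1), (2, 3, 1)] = 1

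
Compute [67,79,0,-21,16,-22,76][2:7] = [0, -21, 16, -22, 76]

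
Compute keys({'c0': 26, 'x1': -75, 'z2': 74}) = ['c0', 'x1', 'z2']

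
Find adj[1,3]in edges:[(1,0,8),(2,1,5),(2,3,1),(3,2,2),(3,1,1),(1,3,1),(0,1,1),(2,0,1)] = 1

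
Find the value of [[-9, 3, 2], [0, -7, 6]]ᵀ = [[-9, 0], [3, -7], [2, 6]]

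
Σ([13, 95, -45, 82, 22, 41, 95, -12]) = 13 + 95 + (-45) + 82 + 22 + 41 + 95 + (-12)
= 291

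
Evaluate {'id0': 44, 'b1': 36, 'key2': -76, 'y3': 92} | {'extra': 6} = {'id0': 44, 'b1': 36, 'key2': -76, 'y3': 92, 'extra': 6}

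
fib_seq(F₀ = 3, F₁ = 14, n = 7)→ [3, 14, 17, 31, 48, 79, 127]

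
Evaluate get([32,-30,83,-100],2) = 83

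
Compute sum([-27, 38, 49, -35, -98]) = -73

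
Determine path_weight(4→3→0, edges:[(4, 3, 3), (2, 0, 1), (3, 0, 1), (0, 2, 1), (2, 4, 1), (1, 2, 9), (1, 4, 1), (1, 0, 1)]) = w(4→3)=3 + w(3→0)=1
= 4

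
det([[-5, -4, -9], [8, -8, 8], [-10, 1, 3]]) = (1)*(-5)*det([[-8, 8], [1, 3]]) + (-1)*(-4)*det([[8, 8], [-10, 3]]) + (1)*(-9)*det([[8, -8], [-10, 1]])
= 160 + 416 + 648
= 1224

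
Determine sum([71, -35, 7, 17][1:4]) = -11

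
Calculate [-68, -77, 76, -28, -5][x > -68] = keep x where x > -68: -68✗, -77✗, 76✓, -28✓, -5✓
= [76, -28, -5]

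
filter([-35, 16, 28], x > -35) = [16, 28]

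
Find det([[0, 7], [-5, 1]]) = (0)*(1) - (7)*(-5)
= 35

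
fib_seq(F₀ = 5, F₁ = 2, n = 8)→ [5, 2, 7, 9, 16, 25, 41, 66]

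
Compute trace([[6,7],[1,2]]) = 8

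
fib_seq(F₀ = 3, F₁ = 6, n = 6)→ F_2 = F_1 + F_0 = 9
F_3 = F_2 + F_1 = 15
F_4 = F_3 + F_2 = 24
...
= [3, 6, 9, 15, 24, 39]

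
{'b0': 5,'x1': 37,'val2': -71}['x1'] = 37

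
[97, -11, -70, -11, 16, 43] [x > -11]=[97, 16, 43]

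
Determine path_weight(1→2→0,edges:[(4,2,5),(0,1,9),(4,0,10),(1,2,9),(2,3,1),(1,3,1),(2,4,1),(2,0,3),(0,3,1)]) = w(1→2)=9 + w(2→0)=3
= 12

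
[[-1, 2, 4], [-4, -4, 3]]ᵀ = [[-1, -4], [2, -4], [4, 3]]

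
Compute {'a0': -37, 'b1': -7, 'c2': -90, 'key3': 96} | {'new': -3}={'a0': -37, 'b1': -7, 'c2': -90, 'key3': 96, 'new': -3}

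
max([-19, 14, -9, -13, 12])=14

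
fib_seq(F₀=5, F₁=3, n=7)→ [5, 3, 8, 11, 19, 30, 49]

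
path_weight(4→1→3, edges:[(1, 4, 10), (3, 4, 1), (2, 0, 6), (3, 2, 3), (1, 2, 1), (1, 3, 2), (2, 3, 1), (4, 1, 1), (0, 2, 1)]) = 3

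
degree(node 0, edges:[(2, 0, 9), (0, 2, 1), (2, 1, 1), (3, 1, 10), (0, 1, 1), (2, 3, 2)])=incident: (2,0), (0,2), (0,1)
= 3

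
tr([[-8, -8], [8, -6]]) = diagonal: (-8) + (-6)
= -14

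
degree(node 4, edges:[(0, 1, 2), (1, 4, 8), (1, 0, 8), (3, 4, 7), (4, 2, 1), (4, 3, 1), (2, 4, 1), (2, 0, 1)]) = 5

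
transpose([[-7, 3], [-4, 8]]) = [[-7, -4], [3, 8]]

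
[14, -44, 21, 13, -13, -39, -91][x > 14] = keep x where x > 14: 14✗, -44✗, 21✓, 13✗, -13✗, -39✗, -91✗
= [21]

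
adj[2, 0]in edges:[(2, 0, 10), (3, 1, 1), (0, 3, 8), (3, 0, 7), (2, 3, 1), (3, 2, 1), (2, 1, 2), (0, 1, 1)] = 10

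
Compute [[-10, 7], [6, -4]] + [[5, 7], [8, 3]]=[[-5, 14], [14, -1]]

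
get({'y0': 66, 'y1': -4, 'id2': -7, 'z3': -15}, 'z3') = -15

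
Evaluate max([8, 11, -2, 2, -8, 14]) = 14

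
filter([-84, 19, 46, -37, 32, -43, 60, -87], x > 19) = [46, 32, 60]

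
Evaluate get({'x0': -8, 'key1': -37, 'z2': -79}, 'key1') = -37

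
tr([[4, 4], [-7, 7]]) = diagonal: 4 + 7
= 11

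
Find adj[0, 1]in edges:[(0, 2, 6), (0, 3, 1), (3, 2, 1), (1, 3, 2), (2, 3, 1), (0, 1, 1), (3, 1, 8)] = 1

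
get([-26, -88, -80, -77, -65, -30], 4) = -65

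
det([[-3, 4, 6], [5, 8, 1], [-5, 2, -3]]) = (1)*(-3)*det([[8, 1], [2, -3]]) + (-1)*(4)*det([[5, 1], [-5, -3]]) + (1)*(6)*det([[5, 8], [-5, 2]])
= 78 + 40 + 300
= 418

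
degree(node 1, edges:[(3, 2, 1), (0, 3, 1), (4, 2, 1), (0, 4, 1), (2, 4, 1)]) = 0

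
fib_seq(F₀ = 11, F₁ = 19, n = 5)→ F_2 = F_1 + F_0 = 30
F_3 = F_2 + F_1 = 49
F_4 = F_3 + F_2 = 79
= [11, 19, 30, 49, 79]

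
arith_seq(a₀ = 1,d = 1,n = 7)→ a_0 = 1 + 0*1 = 1
a_1 = 1 + 1*1 = 2
a_2 = 1 + 2*1 = 3
...
= [1, 2, 3, 4, 5, 6, 7]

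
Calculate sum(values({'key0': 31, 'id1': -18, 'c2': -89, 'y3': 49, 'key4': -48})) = -75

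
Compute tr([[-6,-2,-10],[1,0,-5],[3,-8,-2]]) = -8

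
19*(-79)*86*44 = -5679784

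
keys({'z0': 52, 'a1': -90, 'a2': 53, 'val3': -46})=['z0', 'a1', 'a2', 'val3']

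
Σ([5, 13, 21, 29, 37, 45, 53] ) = 5 + 13 + 21 + 29 + 37 + 45 + 53
= 203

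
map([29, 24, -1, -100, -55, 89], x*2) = [58, 48, -2, -200, -110, 178]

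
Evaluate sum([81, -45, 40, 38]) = 81 + (-45) + 40 + 38
= 114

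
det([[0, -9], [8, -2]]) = (0)*(-2) - (-9)*(8)
= 72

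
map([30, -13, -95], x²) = (30)²=900, (-13)²=169, (-95)²=9025
= [900, 169, 9025]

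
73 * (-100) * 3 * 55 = -1204500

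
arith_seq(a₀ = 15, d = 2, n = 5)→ [15, 17, 19, 21, 23]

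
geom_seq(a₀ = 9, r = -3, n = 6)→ [9, -27, 81, -243, 729, -2187]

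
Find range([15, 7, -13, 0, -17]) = 32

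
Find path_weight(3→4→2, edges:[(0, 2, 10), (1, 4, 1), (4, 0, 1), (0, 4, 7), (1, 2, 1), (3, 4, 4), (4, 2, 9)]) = w(3→4)=4 + w(4→2)=9
= 13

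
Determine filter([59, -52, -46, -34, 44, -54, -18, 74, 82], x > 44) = keep x where x > 44: 59✓, -52✗, -46✗, -34✗, 44✗, -54✗, -18✗, 74✓, 82✓
= [59, 74, 82]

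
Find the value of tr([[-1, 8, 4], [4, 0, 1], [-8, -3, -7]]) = -8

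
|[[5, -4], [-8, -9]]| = (5)*(-9) - (-4)*(-8)
= -77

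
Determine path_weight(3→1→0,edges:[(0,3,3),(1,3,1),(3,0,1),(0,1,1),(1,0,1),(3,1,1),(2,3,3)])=2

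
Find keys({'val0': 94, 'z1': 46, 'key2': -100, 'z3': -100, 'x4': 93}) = ['val0', 'z1', 'key2', 'z3', 'x4']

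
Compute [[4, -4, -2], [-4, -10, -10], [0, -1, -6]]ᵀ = [[4, -4, 0], [-4, -10, -1], [-2, -10, -6]]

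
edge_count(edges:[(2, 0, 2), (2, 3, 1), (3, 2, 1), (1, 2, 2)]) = 4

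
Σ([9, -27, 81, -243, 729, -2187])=9 + -27 + 81 + -243 + 729 + -2187
= -1638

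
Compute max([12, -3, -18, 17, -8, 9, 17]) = 17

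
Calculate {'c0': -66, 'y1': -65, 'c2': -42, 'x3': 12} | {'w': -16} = {'c0': -66, 'y1': -65, 'c2': -42, 'x3': 12, 'w': -16}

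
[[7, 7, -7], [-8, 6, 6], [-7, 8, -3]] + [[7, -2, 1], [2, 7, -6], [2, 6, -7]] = [[14, 5, -6], [-6, 13, 0], [-5, 14, -10]]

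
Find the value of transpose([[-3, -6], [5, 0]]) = [[-3, 5], [-6, 0]]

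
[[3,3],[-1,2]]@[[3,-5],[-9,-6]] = [[-18, -33], [-21, -7]]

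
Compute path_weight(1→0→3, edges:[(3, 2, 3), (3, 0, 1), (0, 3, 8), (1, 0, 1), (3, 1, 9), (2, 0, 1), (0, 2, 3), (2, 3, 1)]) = 9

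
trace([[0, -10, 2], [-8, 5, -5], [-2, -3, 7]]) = 12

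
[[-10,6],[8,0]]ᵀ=[[-10, 8], [6, 0]]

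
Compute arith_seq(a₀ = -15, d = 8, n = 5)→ a_0 = -15 + 0*8 = -15
a_1 = -15 + 1*8 = -7
a_2 = -15 + 2*8 = 1
...
= [-15, -7, 1, 9, 17]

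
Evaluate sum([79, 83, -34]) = 128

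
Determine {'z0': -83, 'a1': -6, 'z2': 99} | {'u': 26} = {'z0': -83, 'a1': -6, 'z2': 99, 'u': 26}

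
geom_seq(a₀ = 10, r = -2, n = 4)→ [10, -20, 40, -80]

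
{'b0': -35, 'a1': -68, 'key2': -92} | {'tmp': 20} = {'b0': -35, 'a1': -68, 'key2': -92, 'tmp': 20}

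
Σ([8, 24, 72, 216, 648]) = 968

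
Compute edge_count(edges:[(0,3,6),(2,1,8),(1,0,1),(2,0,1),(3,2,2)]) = 5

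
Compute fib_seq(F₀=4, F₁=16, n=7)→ F_2 = F_1 + F_0 = 20
F_3 = F_2 + F_1 = 36
F_4 = F_3 + F_2 = 56
...
= [4, 16, 20, 36, 56, 92, 148]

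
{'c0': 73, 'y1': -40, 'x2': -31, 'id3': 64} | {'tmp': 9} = {'c0': 73, 'y1': -40, 'x2': -31, 'id3': 64, 'tmp': 9}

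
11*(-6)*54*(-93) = 331452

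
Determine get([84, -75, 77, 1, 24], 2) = 77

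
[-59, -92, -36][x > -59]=[-36]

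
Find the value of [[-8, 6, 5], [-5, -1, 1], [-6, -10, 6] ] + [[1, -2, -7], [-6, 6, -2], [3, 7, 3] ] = [[-7, 4, -2], [-11, 5, -1], [-3, -3, 9]]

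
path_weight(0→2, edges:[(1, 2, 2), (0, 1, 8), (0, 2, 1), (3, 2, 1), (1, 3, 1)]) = w(0→2)=1
= 1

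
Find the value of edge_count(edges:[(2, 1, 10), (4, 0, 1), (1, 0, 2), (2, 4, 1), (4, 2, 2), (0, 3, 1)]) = 6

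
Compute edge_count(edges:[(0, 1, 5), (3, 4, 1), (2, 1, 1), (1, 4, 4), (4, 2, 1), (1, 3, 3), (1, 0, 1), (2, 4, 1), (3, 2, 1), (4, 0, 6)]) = 10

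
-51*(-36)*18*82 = 2709936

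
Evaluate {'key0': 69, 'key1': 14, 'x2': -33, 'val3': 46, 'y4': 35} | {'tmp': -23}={'key0': 69, 'key1': 14, 'x2': -33, 'val3': 46, 'y4': 35, 'tmp': -23}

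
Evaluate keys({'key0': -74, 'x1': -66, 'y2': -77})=['key0', 'x1', 'y2']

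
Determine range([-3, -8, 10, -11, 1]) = 21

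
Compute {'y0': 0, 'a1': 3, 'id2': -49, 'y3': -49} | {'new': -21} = {'y0': 0, 'a1': 3, 'id2': -49, 'y3': -49, 'new': -21}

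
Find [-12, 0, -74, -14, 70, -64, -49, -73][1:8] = [0, -74, -14, 70, -64, -49, -73]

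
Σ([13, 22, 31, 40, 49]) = 155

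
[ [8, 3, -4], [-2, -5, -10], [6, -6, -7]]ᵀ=[[8, -2, 6], [3, -5, -6], [-4, -10, -7]]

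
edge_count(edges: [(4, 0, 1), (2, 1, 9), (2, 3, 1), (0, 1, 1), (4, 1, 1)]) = 5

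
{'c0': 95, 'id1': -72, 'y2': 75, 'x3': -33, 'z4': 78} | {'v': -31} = {'c0': 95, 'id1': -72, 'y2': 75, 'x3': -33, 'z4': 78, 'v': -31}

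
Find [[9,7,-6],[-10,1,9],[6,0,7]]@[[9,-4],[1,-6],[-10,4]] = C[0][0] = (9)*(9) + (7)*(1) + (-6)*(-10) = 148
C[0][1] = (9)*(-4) + (7)*(-6) + (-6)*(4) = -102
C[1][0] = (-10)*(9) + (1)*(1) + (9)*(-10) = -179
C[1][1] = (-10)*(-4) + (1)*(-6) + (9)*(4) = 70
C[2][0] = (6)*(9) + (0)*(1) + (7)*(-10) = -16
C[2][1] = (6)*(-4) + (0)*(-6) + (7)*(4) = 4
= [[148, -102], [-179, 70], [-16, 4]]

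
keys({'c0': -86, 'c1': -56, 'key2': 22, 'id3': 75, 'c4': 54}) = ['c0', 'c1', 'key2', 'id3', 'c4']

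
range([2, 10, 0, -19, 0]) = 29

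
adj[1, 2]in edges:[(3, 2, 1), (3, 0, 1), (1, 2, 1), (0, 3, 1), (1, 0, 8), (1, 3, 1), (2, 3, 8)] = 1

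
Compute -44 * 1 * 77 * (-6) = 20328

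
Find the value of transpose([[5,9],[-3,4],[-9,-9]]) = [[5, -3, -9], [9, 4, -9]]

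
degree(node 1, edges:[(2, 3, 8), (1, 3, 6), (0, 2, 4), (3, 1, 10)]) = 2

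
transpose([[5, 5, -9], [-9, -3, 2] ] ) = [[5, -9], [5, -3], [-9, 2]]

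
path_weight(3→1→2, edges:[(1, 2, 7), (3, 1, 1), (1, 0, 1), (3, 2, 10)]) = w(3→1)=1 + w(1→2)=7
= 8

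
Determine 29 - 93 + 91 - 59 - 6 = -38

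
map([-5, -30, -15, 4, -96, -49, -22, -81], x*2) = -5*2=-10, -30*2=-60, -15*2=-30, 4*2=8, -96*2=-192, -49*2=-98, -22*2=-44, -81*2=-162
= [-10, -60, -30, 8, -192, -98, -44, -162]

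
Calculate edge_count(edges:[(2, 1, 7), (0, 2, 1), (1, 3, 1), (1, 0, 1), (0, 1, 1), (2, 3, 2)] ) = 6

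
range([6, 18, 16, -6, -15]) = 33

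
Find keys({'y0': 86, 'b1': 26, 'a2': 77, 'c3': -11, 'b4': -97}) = ['y0', 'b1', 'a2', 'c3', 'b4']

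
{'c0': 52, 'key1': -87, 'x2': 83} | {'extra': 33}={'c0': 52, 'key1': -87, 'x2': 83, 'extra': 33}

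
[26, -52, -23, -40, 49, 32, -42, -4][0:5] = [26, -52, -23, -40, 49]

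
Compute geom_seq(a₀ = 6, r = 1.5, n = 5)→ a_0 = 6*1.5^0 = 6.0
a_1 = 6*1.5^1 = 9.0
a_2 = 6*1.5^2 = 13.5
...
= [6.0, 9.0, 13.5, 20.25, 30.375]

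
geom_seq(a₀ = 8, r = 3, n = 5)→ a_0 = 8*3^0 = 8
a_1 = 8*3^1 = 24
a_2 = 8*3^2 = 72
...
= [8, 24, 72, 216, 648]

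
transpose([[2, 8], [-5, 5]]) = [[2, -5], [8, 5]]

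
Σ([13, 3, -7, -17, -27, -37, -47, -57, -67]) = 13 + 3 + (-7) + (-17) + (-27) + (-37) + (-47) + (-57) + (-67)
= -243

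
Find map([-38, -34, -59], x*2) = -38*2=-76, -34*2=-68, -59*2=-118
= [-76, -68, -118]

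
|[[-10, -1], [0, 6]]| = -60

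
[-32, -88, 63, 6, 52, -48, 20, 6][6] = 20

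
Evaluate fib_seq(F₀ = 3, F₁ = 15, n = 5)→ F_2 = F_1 + F_0 = 18
F_3 = F_2 + F_1 = 33
F_4 = F_3 + F_2 = 51
= [3, 15, 18, 33, 51]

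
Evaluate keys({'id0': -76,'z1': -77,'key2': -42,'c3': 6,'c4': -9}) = ['id0', 'z1', 'key2', 'c3', 'c4']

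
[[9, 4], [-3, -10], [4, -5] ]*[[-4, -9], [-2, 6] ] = C[0][0] = (9)*(-4) + (4)*(-2) = -44
C[0][1] = (9)*(-9) + (4)*(6) = -57
C[1][0] = (-3)*(-4) + (-10)*(-2) = 32
C[1][1] = (-3)*(-9) + (-10)*(6) = -33
C[2][0] = (4)*(-4) + (-5)*(-2) = -6
C[2][1] = (4)*(-9) + (-5)*(6) = -66
= [[-44, -57], [32, -33], [-6, -66]]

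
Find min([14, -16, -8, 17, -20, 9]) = -20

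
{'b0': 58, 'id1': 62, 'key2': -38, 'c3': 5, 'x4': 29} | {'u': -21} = {'b0': 58, 'id1': 62, 'key2': -38, 'c3': 5, 'x4': 29, 'u': -21}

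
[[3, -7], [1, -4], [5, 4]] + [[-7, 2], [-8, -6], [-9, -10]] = [[-4, -5], [-7, -10], [-4, -6]]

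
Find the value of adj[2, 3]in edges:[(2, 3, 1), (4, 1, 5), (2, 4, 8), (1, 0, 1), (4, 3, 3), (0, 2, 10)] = 1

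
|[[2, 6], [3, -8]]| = -34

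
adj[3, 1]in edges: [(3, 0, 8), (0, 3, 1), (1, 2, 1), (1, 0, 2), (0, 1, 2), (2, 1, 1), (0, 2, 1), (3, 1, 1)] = 1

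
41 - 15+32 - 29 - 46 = -17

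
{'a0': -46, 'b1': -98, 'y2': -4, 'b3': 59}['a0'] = -46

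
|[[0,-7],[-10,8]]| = (0)*(8) - (-7)*(-10)
= -70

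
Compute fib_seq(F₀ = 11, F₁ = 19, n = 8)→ F_2 = F_1 + F_0 = 30
F_3 = F_2 + F_1 = 49
F_4 = F_3 + F_2 = 79
...
= [11, 19, 30, 49, 79, 128, 207, 335]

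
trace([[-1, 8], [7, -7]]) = -8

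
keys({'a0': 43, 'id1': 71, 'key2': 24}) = ['a0', 'id1', 'key2']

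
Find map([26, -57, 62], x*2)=26*2=52, -57*2=-114, 62*2=124
= [52, -114, 124]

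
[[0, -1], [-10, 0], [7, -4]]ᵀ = [[0, -10, 7], [-1, 0, -4]]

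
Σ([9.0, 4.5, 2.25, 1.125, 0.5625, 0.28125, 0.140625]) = 17.859375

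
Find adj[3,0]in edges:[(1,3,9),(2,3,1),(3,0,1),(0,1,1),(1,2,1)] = 1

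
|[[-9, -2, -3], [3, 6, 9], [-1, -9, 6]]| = -936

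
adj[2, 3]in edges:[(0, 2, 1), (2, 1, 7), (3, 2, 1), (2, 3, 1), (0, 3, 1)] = 1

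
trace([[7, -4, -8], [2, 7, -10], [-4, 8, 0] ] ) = diagonal: 7 + 7 + 0
= 14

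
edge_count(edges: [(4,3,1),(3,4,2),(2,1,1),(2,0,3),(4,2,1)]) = 5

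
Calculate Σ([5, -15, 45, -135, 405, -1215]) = 5 + -15 + 45 + -135 + 405 + -1215
= -910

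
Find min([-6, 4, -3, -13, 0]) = -13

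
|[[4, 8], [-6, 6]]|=72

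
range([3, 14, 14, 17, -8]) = 25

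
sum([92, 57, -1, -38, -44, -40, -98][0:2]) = slice → [92, 57]
92 + 57
= 149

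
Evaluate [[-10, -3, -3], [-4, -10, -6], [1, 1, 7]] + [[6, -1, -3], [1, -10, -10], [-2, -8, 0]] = [[-4, -4, -6], [-3, -20, -16], [-1, -7, 7]]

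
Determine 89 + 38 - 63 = 64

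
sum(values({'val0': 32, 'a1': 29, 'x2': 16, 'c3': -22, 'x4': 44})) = 32 + 29 + 16 + (-22) + 44
= 99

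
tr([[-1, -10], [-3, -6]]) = -7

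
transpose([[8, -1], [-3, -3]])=[[8, -3], [-1, -3]]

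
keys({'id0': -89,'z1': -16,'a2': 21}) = ['id0', 'z1', 'a2']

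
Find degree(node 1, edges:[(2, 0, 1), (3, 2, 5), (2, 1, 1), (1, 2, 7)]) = 2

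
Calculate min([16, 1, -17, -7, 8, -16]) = -17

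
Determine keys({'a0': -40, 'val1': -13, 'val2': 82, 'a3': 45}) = ['a0', 'val1', 'val2', 'a3']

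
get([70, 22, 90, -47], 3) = -47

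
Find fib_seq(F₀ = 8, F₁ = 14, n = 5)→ F_2 = F_1 + F_0 = 22
F_3 = F_2 + F_1 = 36
F_4 = F_3 + F_2 = 58
= [8, 14, 22, 36, 58]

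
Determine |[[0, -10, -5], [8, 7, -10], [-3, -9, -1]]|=-125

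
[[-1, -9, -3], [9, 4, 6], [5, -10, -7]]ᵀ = [[-1, 9, 5], [-9, 4, -10], [-3, 6, -7]]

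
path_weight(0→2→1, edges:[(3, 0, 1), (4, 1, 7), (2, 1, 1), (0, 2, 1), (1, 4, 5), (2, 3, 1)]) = 2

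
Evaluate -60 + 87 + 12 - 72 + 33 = 0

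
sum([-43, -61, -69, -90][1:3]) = slice → [-61, -69]
(-61) + (-69)
= -130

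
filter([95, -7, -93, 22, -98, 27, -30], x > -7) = keep x where x > -7: 95✓, -7✗, -93✗, 22✓, -98✗, 27✓, -30✗
= [95, 22, 27]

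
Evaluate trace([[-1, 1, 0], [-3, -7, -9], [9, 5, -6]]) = -14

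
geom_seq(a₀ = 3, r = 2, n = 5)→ a_0 = 3*2^0 = 3
a_1 = 3*2^1 = 6
a_2 = 3*2^2 = 12
...
= [3, 6, 12, 24, 48]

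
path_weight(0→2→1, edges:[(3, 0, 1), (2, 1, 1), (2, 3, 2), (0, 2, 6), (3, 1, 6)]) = w(0→2)=6 + w(2→1)=1
= 7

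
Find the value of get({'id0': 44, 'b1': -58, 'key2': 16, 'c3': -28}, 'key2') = 16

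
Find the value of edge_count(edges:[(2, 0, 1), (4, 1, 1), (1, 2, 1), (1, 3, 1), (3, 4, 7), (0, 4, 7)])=6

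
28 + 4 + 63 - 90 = 5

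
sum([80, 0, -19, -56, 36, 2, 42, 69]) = 80 + 0 + (-19) + (-56) + 36 + 2 + 42 + 69
= 154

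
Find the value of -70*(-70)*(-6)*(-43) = 1264200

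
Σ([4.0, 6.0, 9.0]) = 4.0 + 6.0 + 9.0
= 19.0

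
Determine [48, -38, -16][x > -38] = keep x where x > -38: 48✓, -38✗, -16✓
= [48, -16]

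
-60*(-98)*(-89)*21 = -10989720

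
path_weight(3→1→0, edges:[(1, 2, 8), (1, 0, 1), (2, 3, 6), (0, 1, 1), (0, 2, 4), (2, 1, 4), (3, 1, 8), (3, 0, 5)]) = w(3→1)=8 + w(1→0)=1
= 9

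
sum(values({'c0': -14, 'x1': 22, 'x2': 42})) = (-14) + 22 + 42
= 50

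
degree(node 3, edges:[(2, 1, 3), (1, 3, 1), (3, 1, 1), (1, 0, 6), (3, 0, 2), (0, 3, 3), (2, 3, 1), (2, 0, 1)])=incident: (1,3), (3,1), (3,0), (0,3), (2,3)
= 5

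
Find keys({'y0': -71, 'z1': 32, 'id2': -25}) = ['y0', 'z1', 'id2']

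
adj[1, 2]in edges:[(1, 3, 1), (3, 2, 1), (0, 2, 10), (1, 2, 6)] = 6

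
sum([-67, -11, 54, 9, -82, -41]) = (-67) + (-11) + 54 + 9 + (-82) + (-41)
= -138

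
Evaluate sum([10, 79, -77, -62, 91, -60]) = 10 + 79 + (-77) + (-62) + 91 + (-60)
= -19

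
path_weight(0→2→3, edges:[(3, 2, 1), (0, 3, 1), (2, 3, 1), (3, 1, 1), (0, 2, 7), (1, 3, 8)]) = w(0→2)=7 + w(2→3)=1
= 8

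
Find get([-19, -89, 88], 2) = 88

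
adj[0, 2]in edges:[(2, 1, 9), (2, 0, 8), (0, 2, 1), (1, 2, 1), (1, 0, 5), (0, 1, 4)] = 1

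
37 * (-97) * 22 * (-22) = 1737076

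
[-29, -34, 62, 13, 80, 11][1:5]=[-34, 62, 13, 80]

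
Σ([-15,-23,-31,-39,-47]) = -155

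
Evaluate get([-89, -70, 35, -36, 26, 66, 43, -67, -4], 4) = 26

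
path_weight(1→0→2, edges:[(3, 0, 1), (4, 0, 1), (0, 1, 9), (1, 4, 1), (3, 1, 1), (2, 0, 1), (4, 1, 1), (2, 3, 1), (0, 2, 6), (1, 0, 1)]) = 7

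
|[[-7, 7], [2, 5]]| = (-7)*(5) - (7)*(2)
= -49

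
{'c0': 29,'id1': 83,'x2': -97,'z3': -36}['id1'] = 83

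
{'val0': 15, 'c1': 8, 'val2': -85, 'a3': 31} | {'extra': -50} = {'val0': 15, 'c1': 8, 'val2': -85, 'a3': 31, 'extra': -50}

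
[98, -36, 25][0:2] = [98, -36]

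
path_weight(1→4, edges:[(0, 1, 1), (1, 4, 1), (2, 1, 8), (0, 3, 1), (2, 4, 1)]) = w(1→4)=1
= 1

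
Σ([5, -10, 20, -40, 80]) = 5 + -10 + 20 + -40 + 80
= 55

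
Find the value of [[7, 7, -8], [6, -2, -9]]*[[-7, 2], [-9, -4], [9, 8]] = C[0][0] = (7)*(-7) + (7)*(-9) + (-8)*(9) = -184
C[0][1] = (7)*(2) + (7)*(-4) + (-8)*(8) = -78
C[1][0] = (6)*(-7) + (-2)*(-9) + (-9)*(9) = -105
C[1][1] = (6)*(2) + (-2)*(-4) + (-9)*(8) = -52
= [[-184, -78], [-105, -52]]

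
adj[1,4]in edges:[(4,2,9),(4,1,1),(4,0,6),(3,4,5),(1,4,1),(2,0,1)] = 1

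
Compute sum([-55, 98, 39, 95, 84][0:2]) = slice → [-55, 98]
(-55) + 98
= 43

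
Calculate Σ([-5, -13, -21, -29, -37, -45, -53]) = (-5) + (-13) + (-21) + (-29) + (-37) + (-45) + (-53)
= -203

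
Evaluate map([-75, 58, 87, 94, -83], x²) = [5625, 3364, 7569, 8836, 6889]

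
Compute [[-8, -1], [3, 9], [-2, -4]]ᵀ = [[-8, 3, -2], [-1, 9, -4]]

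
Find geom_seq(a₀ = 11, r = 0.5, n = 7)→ [11.0, 5.5, 2.75, 1.375, 0.6875, 0.34375, 0.171875]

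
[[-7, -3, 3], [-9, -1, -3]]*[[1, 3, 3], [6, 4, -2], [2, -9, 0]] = C[0][0] = (-7)*(1) + (-3)*(6) + (3)*(2) = -19
C[0][1] = (-7)*(3) + (-3)*(4) + (3)*(-9) = -60
C[0][2] = (-7)*(3) + (-3)*(-2) + (3)*(0) = -15
C[1][0] = (-9)*(1) + (-1)*(6) + (-3)*(2) = -21
C[1][1] = (-9)*(3) + (-1)*(4) + (-3)*(-9) = -4
C[1][2] = (-9)*(3) + (-1)*(-2) + (-3)*(0) = -25
= [[-19, -60, -15], [-21, -4, -25]]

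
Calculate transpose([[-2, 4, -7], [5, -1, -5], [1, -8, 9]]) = [[-2, 5, 1], [4, -1, -8], [-7, -5, 9]]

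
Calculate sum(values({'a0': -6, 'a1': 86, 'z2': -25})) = 55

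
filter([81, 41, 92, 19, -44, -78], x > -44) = keep x where x > -44: 81✓, 41✓, 92✓, 19✓, -44✗, -78✗
= [81, 41, 92, 19]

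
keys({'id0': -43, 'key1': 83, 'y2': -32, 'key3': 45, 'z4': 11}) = ['id0', 'key1', 'y2', 'key3', 'z4']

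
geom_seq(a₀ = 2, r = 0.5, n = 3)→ a_0 = 2*0.5^0 = 2.0
a_1 = 2*0.5^1 = 1.0
a_2 = 2*0.5^2 = 0.5
= [2.0, 1.0, 0.5]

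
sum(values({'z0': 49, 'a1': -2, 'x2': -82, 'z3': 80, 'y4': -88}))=49 + (-2) + (-82) + 80 + (-88)
= -43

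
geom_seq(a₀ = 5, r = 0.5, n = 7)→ [5.0, 2.5, 1.25, 0.625, 0.3125, 0.15625, 0.078125]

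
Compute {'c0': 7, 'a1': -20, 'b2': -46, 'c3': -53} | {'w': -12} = {'c0': 7, 'a1': -20, 'b2': -46, 'c3': -53, 'w': -12}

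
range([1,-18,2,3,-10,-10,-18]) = 21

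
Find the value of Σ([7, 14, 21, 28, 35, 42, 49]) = 7 + 14 + 21 + 28 + 35 + 42 + 49
= 196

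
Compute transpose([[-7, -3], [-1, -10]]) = [[-7, -1], [-3, -10]]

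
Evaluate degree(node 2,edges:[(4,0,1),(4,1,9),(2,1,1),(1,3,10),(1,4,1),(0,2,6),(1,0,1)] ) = incident: (2,1), (0,2)
= 2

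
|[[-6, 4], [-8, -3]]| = (-6)*(-3) - (4)*(-8)
= 50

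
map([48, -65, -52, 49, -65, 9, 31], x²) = [2304, 4225, 2704, 2401, 4225, 81, 961]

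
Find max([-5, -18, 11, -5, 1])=11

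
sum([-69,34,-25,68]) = 8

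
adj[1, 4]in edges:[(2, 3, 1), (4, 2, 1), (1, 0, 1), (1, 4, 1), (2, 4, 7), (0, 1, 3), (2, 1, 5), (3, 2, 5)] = 1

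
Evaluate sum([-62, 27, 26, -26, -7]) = (-62) + 27 + 26 + (-26) + (-7)
= -42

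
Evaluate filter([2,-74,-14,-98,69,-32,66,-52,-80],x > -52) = keep x where x > -52: 2✓, -74✗, -14✓, -98✗, 69✓, -32✓, 66✓, -52✗, -80✗
= [2, -14, 69, -32, 66]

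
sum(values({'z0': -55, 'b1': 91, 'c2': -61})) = -25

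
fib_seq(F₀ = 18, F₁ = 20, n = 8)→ [18, 20, 38, 58, 96, 154, 250, 404]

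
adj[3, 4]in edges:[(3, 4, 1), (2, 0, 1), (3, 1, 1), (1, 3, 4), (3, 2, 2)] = 1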